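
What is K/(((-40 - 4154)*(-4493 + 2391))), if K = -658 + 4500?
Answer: 1921/4407894 ≈ 0.00043581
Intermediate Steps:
K = 3842
K/(((-40 - 4154)*(-4493 + 2391))) = 3842/(((-40 - 4154)*(-4493 + 2391))) = 3842/((-4194*(-2102))) = 3842/8815788 = 3842*(1/8815788) = 1921/4407894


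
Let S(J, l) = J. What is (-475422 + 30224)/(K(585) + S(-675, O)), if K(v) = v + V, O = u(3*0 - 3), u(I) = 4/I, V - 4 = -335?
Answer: 445198/421 ≈ 1057.5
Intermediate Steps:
V = -331 (V = 4 - 335 = -331)
O = -4/3 (O = 4/(3*0 - 3) = 4/(0 - 3) = 4/(-3) = 4*(-⅓) = -4/3 ≈ -1.3333)
K(v) = -331 + v (K(v) = v - 331 = -331 + v)
(-475422 + 30224)/(K(585) + S(-675, O)) = (-475422 + 30224)/((-331 + 585) - 675) = -445198/(254 - 675) = -445198/(-421) = -445198*(-1/421) = 445198/421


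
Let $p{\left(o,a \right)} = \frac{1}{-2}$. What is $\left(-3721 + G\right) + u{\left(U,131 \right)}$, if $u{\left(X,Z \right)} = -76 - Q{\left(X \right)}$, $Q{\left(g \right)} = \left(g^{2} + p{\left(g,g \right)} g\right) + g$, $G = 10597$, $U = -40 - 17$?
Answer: $\frac{7159}{2} \approx 3579.5$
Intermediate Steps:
$p{\left(o,a \right)} = - \frac{1}{2}$
$U = -57$ ($U = -40 - 17 = -57$)
$Q{\left(g \right)} = g^{2} + \frac{g}{2}$ ($Q{\left(g \right)} = \left(g^{2} - \frac{g}{2}\right) + g = g^{2} + \frac{g}{2}$)
$u{\left(X,Z \right)} = -76 - X \left(\frac{1}{2} + X\right)$
$\left(-3721 + G\right) + u{\left(U,131 \right)} = \left(-3721 + 10597\right) - \frac{6593}{2} = 6876 - \frac{6593}{2} = \frac{7159}{2}$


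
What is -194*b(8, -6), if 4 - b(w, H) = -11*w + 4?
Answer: -17072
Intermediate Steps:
b(w, H) = 11*w (b(w, H) = 4 - (-11*w + 4) = 4 - (4 - 11*w) = 4 + (-4 + 11*w) = 11*w)
-194*b(8, -6) = -2134*8 = -194*88 = -17072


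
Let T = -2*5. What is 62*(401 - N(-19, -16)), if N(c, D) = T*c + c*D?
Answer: -5766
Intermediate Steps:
T = -10
N(c, D) = -10*c + D*c (N(c, D) = -10*c + c*D = -10*c + D*c)
62*(401 - N(-19, -16)) = 62*(401 - (-19)*(-10 - 16)) = 62*(401 - (-19)*(-26)) = 62*(401 - 1*494) = 62*(401 - 494) = 62*(-93) = -5766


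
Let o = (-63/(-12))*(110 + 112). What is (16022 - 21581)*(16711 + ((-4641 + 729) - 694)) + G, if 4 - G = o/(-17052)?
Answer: -109281706073/1624 ≈ -6.7292e+7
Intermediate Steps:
o = 2331/2 (o = -63*(-1/12)*222 = (21/4)*222 = 2331/2 ≈ 1165.5)
G = 6607/1624 (G = 4 - 2331/(2*(-17052)) = 4 - 2331*(-1)/(2*17052) = 4 - 1*(-111/1624) = 4 + 111/1624 = 6607/1624 ≈ 4.0684)
(16022 - 21581)*(16711 + ((-4641 + 729) - 694)) + G = (16022 - 21581)*(16711 + ((-4641 + 729) - 694)) + 6607/1624 = -5559*(16711 + (-3912 - 694)) + 6607/1624 = -5559*(16711 - 4606) + 6607/1624 = -5559*12105 + 6607/1624 = -67291695 + 6607/1624 = -109281706073/1624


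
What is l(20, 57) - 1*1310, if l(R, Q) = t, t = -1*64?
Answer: -1374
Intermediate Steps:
t = -64
l(R, Q) = -64
l(20, 57) - 1*1310 = -64 - 1*1310 = -64 - 1310 = -1374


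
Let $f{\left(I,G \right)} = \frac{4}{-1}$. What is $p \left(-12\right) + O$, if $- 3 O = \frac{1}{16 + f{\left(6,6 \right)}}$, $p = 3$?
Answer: $- \frac{1297}{36} \approx -36.028$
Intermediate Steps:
$f{\left(I,G \right)} = -4$ ($f{\left(I,G \right)} = 4 \left(-1\right) = -4$)
$O = - \frac{1}{36}$ ($O = - \frac{1}{3 \left(16 - 4\right)} = - \frac{1}{3 \cdot 12} = \left(- \frac{1}{3}\right) \frac{1}{12} = - \frac{1}{36} \approx -0.027778$)
$p \left(-12\right) + O = 3 \left(-12\right) - \frac{1}{36} = -36 - \frac{1}{36} = - \frac{1297}{36}$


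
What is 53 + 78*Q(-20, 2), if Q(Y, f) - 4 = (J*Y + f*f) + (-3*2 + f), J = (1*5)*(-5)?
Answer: 39365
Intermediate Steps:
J = -25 (J = 5*(-5) = -25)
Q(Y, f) = -2 + f + f**2 - 25*Y (Q(Y, f) = 4 + ((-25*Y + f*f) + (-3*2 + f)) = 4 + ((-25*Y + f**2) + (-6 + f)) = 4 + ((f**2 - 25*Y) + (-6 + f)) = 4 + (-6 + f + f**2 - 25*Y) = -2 + f + f**2 - 25*Y)
53 + 78*Q(-20, 2) = 53 + 78*(-2 + 2 + 2**2 - 25*(-20)) = 53 + 78*(-2 + 2 + 4 + 500) = 53 + 78*504 = 53 + 39312 = 39365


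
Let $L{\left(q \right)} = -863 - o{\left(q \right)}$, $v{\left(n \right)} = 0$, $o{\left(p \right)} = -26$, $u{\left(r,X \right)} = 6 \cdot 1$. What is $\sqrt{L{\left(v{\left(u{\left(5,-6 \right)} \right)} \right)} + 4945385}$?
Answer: $2 \sqrt{1236137} \approx 2223.6$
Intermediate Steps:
$u{\left(r,X \right)} = 6$
$L{\left(q \right)} = -837$ ($L{\left(q \right)} = -863 - -26 = -863 + 26 = -837$)
$\sqrt{L{\left(v{\left(u{\left(5,-6 \right)} \right)} \right)} + 4945385} = \sqrt{-837 + 4945385} = \sqrt{4944548} = 2 \sqrt{1236137}$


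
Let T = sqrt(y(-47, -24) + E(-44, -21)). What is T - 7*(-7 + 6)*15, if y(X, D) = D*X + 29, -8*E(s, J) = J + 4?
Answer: 105 + sqrt(18546)/4 ≈ 139.05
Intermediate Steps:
E(s, J) = -1/2 - J/8 (E(s, J) = -(J + 4)/8 = -(4 + J)/8 = -1/2 - J/8)
y(X, D) = 29 + D*X
T = sqrt(18546)/4 (T = sqrt((29 - 24*(-47)) + (-1/2 - 1/8*(-21))) = sqrt((29 + 1128) + (-1/2 + 21/8)) = sqrt(1157 + 17/8) = sqrt(9273/8) = sqrt(18546)/4 ≈ 34.046)
T - 7*(-7 + 6)*15 = sqrt(18546)/4 - 7*(-7 + 6)*15 = sqrt(18546)/4 - 7*(-1)*15 = sqrt(18546)/4 - (-7)*15 = sqrt(18546)/4 - 1*(-105) = sqrt(18546)/4 + 105 = 105 + sqrt(18546)/4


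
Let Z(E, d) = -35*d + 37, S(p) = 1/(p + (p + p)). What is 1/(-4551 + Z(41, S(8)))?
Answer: -24/108371 ≈ -0.00022146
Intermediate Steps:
S(p) = 1/(3*p) (S(p) = 1/(p + 2*p) = 1/(3*p))
Z(E, d) = 37 - 35*d
1/(-4551 + Z(41, S(8))) = 1/(-4551 + (37 - 35/(3*8))) = 1/(-4551 + (37 - 35*1/24)) = 1/(-4551 + (37 - 35/24)) = 1/(-4551 + 853/24) = 1/(-108371/24) = -24/108371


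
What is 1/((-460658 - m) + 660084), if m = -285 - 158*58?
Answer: 1/208875 ≈ 4.7876e-6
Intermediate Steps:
m = -9449 (m = -285 - 9164 = -9449)
1/((-460658 - m) + 660084) = 1/((-460658 - 1*(-9449)) + 660084) = 1/((-460658 + 9449) + 660084) = 1/(-451209 + 660084) = 1/208875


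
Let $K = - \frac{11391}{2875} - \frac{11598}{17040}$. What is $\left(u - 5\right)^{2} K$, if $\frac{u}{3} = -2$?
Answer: $- \frac{917369123}{1633000} \approx -561.77$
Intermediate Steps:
$u = -6$ ($u = 3 \left(-2\right) = -6$)
$K = - \frac{7581563}{1633000}$ ($K = \left(-11391\right) \frac{1}{2875} - \frac{1933}{2840} = - \frac{11391}{2875} - \frac{1933}{2840} = - \frac{7581563}{1633000} \approx -4.6427$)
$\left(u - 5\right)^{2} K = \left(-6 - 5\right)^{2} \left(- \frac{7581563}{1633000}\right) = \left(-11\right)^{2} \left(- \frac{7581563}{1633000}\right) = 121 \left(- \frac{7581563}{1633000}\right) = - \frac{917369123}{1633000}$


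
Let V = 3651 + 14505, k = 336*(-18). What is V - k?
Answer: 24204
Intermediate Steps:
k = -6048
V = 18156
V - k = 18156 - 1*(-6048) = 18156 + 6048 = 24204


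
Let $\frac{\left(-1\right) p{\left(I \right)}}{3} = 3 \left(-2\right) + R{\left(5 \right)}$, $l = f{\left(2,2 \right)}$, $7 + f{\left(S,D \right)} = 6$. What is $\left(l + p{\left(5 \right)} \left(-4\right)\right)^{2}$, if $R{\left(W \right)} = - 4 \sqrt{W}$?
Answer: $16849 + 7008 \sqrt{5} \approx 32519.0$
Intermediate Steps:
$f{\left(S,D \right)} = -1$ ($f{\left(S,D \right)} = -7 + 6 = -1$)
$l = -1$
$p{\left(I \right)} = 18 + 12 \sqrt{5}$ ($p{\left(I \right)} = - 3 \left(3 \left(-2\right) - 4 \sqrt{5}\right) = - 3 \left(-6 - 4 \sqrt{5}\right) = 18 + 12 \sqrt{5}$)
$\left(l + p{\left(5 \right)} \left(-4\right)\right)^{2} = \left(-1 + \left(18 + 12 \sqrt{5}\right) \left(-4\right)\right)^{2} = \left(-1 - \left(72 + 48 \sqrt{5}\right)\right)^{2} = \left(-73 - 48 \sqrt{5}\right)^{2}$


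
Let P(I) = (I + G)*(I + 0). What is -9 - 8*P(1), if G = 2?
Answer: -33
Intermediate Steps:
P(I) = I*(2 + I) (P(I) = (I + 2)*(I + 0) = (2 + I)*I = I*(2 + I))
-9 - 8*P(1) = -9 - 8*(2 + 1) = -9 - 8*3 = -9 - 24 = -33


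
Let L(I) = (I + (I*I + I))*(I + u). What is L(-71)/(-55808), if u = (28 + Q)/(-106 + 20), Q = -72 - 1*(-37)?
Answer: 29879001/4799488 ≈ 6.2255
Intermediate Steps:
Q = -35 (Q = -72 + 37 = -35)
u = 7/86 (u = (28 - 35)/(-106 + 20) = -7/(-86) = -7*(-1/86) = 7/86 ≈ 0.081395)
L(I) = (7/86 + I)*(I² + 2*I) (L(I) = (I + (I*I + I))*(I + 7/86) = (I + (I² + I))*(7/86 + I) = (I + (I + I²))*(7/86 + I) = (I² + 2*I)*(7/86 + I) = (7/86 + I)*(I² + 2*I))
L(-71)/(-55808) = ((1/86)*(-71)*(14 + 86*(-71)² + 179*(-71)))/(-55808) = ((1/86)*(-71)*(14 + 86*5041 - 12709))*(-1/55808) = ((1/86)*(-71)*(14 + 433526 - 12709))*(-1/55808) = ((1/86)*(-71)*420831)*(-1/55808) = -29879001/86*(-1/55808) = 29879001/4799488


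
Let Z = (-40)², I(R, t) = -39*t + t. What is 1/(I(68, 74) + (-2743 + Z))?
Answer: -1/3955 ≈ -0.00025284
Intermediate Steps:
I(R, t) = -38*t
Z = 1600
1/(I(68, 74) + (-2743 + Z)) = 1/(-38*74 + (-2743 + 1600)) = 1/(-2812 - 1143) = 1/(-3955) = -1/3955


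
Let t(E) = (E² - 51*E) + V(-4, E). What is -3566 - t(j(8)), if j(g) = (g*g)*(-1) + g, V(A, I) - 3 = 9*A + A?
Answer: -9521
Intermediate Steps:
V(A, I) = 3 + 10*A (V(A, I) = 3 + (9*A + A) = 3 + 10*A)
j(g) = g - g² (j(g) = g²*(-1) + g = -g² + g = g - g²)
t(E) = -37 + E² - 51*E (t(E) = (E² - 51*E) + (3 + 10*(-4)) = (E² - 51*E) + (3 - 40) = (E² - 51*E) - 37 = -37 + E² - 51*E)
-3566 - t(j(8)) = -3566 - (-37 + (8*(1 - 1*8))² - 408*(1 - 1*8)) = -3566 - (-37 + (8*(1 - 8))² - 408*(1 - 8)) = -3566 - (-37 + (8*(-7))² - 408*(-7)) = -3566 - (-37 + (-56)² - 51*(-56)) = -3566 - (-37 + 3136 + 2856) = -3566 - 1*5955 = -3566 - 5955 = -9521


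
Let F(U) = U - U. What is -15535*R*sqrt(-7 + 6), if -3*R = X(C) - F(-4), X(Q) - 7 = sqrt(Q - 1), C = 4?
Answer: 15535*I*(7 + sqrt(3))/3 ≈ 45218.0*I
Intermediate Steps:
F(U) = 0
X(Q) = 7 + sqrt(-1 + Q) (X(Q) = 7 + sqrt(Q - 1) = 7 + sqrt(-1 + Q))
R = -7/3 - sqrt(3)/3 (R = -((7 + sqrt(-1 + 4)) - 1*0)/3 = -((7 + sqrt(3)) + 0)/3 = -(7 + sqrt(3))/3 = -7/3 - sqrt(3)/3 ≈ -2.9107)
-15535*R*sqrt(-7 + 6) = -15535*(-7/3 - sqrt(3)/3)*sqrt(-7 + 6) = -15535*(-7/3 - sqrt(3)/3)*sqrt(-1) = -15535*(-7/3 - sqrt(3)/3)*I = -15535*I*(-7/3 - sqrt(3)/3)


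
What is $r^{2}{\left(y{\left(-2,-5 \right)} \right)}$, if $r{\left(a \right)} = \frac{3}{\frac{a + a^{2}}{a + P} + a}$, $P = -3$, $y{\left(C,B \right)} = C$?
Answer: $\frac{25}{16} \approx 1.5625$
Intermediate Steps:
$r{\left(a \right)} = \frac{3}{a + \frac{a + a^{2}}{-3 + a}}$ ($r{\left(a \right)} = \frac{3}{\frac{a + a^{2}}{a - 3} + a} = \frac{3}{\frac{a + a^{2}}{-3 + a} + a} = \frac{3}{a + \frac{a + a^{2}}{-3 + a}}$)
$r^{2}{\left(y{\left(-2,-5 \right)} \right)} = \left(\frac{3 \left(-3 - 2\right)}{2 \left(-2\right) \left(-1 - 2\right)}\right)^{2} = \left(\frac{3}{2} \left(- \frac{1}{2}\right) \frac{1}{-3} \left(-5\right)\right)^{2} = \left(\frac{3}{2} \left(- \frac{1}{2}\right) \left(- \frac{1}{3}\right) \left(-5\right)\right)^{2} = \left(- \frac{5}{4}\right)^{2} = \frac{25}{16}$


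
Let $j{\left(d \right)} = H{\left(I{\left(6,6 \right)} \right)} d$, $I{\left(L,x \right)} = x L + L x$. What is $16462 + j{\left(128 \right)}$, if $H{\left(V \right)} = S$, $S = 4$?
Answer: $16974$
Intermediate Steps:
$I{\left(L,x \right)} = 2 L x$ ($I{\left(L,x \right)} = L x + L x = 2 L x$)
$H{\left(V \right)} = 4$
$j{\left(d \right)} = 4 d$
$16462 + j{\left(128 \right)} = 16462 + 4 \cdot 128 = 16462 + 512 = 16974$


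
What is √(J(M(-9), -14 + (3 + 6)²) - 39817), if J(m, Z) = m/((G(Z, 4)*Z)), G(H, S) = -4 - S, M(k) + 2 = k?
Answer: 7*I*√58363566/268 ≈ 199.54*I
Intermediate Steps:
M(k) = -2 + k
J(m, Z) = -m/(8*Z) (J(m, Z) = m/(((-4 - 1*4)*Z)) = m/(((-4 - 4)*Z)) = m/((-8*Z)) = m*(-1/(8*Z)) = -m/(8*Z))
√(J(M(-9), -14 + (3 + 6)²) - 39817) = √(-(-2 - 9)/(8*(-14 + (3 + 6)²)) - 39817) = √(-⅛*(-11)/(-14 + 9²) - 39817) = √(-⅛*(-11)/(-14 + 81) - 39817) = √(-⅛*(-11)/67 - 39817) = √(-⅛*(-11)*1/67 - 39817) = √(11/536 - 39817) = √(-21341901/536) = 7*I*√58363566/268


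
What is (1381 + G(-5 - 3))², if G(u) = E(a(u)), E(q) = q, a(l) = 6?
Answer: 1923769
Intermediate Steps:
G(u) = 6
(1381 + G(-5 - 3))² = (1381 + 6)² = 1387² = 1923769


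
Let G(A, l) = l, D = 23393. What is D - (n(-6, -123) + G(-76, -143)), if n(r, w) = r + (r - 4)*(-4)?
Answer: 23502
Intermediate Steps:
n(r, w) = 16 - 3*r (n(r, w) = r + (-4 + r)*(-4) = r + (16 - 4*r) = 16 - 3*r)
D - (n(-6, -123) + G(-76, -143)) = 23393 - ((16 - 3*(-6)) - 143) = 23393 - ((16 + 18) - 143) = 23393 - (34 - 143) = 23393 - 1*(-109) = 23393 + 109 = 23502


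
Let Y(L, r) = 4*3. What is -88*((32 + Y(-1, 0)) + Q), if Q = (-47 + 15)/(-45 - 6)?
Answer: -200288/51 ≈ -3927.2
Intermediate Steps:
Y(L, r) = 12
Q = 32/51 (Q = -32/(-51) = -32*(-1/51) = 32/51 ≈ 0.62745)
-88*((32 + Y(-1, 0)) + Q) = -88*((32 + 12) + 32/51) = -88*(44 + 32/51) = -88*2276/51 = -200288/51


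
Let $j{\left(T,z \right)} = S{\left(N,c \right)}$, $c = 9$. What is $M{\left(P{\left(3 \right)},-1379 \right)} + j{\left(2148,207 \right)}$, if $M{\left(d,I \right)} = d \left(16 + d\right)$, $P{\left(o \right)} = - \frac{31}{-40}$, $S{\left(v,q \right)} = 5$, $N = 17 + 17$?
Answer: $\frac{28801}{1600} \approx 18.001$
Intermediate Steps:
$N = 34$
$P{\left(o \right)} = \frac{31}{40}$ ($P{\left(o \right)} = \left(-31\right) \left(- \frac{1}{40}\right) = \frac{31}{40}$)
$j{\left(T,z \right)} = 5$
$M{\left(P{\left(3 \right)},-1379 \right)} + j{\left(2148,207 \right)} = \frac{31 \left(16 + \frac{31}{40}\right)}{40} + 5 = \frac{31}{40} \cdot \frac{671}{40} + 5 = \frac{20801}{1600} + 5 = \frac{28801}{1600}$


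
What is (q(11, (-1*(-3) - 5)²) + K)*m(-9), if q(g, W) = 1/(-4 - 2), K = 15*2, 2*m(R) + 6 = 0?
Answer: -179/2 ≈ -89.500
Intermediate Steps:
m(R) = -3 (m(R) = -3 + (½)*0 = -3 + 0 = -3)
K = 30
q(g, W) = -⅙ (q(g, W) = 1/(-6) = -⅙)
(q(11, (-1*(-3) - 5)²) + K)*m(-9) = (-⅙ + 30)*(-3) = (179/6)*(-3) = -179/2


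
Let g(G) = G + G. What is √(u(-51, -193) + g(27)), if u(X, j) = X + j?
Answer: I*√190 ≈ 13.784*I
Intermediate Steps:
g(G) = 2*G
√(u(-51, -193) + g(27)) = √((-51 - 193) + 2*27) = √(-244 + 54) = √(-190) = I*√190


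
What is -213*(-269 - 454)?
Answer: 153999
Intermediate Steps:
-213*(-269 - 454) = -213*(-723) = 153999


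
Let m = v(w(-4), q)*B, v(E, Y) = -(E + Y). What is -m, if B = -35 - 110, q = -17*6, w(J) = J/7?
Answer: 104110/7 ≈ 14873.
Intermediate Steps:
w(J) = J/7 (w(J) = J*(⅐) = J/7)
q = -102
v(E, Y) = -E - Y
B = -145
m = -104110/7 (m = (-(-4)/7 - 1*(-102))*(-145) = (-1*(-4/7) + 102)*(-145) = (4/7 + 102)*(-145) = (718/7)*(-145) = -104110/7 ≈ -14873.)
-m = -1*(-104110/7) = 104110/7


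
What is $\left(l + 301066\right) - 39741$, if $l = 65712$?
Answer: $327037$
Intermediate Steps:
$\left(l + 301066\right) - 39741 = \left(65712 + 301066\right) - 39741 = 366778 - 39741 = 327037$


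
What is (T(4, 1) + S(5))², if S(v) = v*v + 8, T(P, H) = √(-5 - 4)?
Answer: 1080 + 198*I ≈ 1080.0 + 198.0*I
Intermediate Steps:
T(P, H) = 3*I (T(P, H) = √(-9) = 3*I)
S(v) = 8 + v² (S(v) = v² + 8 = 8 + v²)
(T(4, 1) + S(5))² = (3*I + (8 + 5²))² = (3*I + (8 + 25))² = (3*I + 33)² = (33 + 3*I)²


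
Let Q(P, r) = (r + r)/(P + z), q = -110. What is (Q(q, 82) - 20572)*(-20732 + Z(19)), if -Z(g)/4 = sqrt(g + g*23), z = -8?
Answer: 25165123560/59 + 9710640*sqrt(114)/59 ≈ 4.2828e+8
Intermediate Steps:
Q(P, r) = 2*r/(-8 + P) (Q(P, r) = (r + r)/(P - 8) = (2*r)/(-8 + P) = 2*r/(-8 + P))
Z(g) = -8*sqrt(6)*sqrt(g) (Z(g) = -4*sqrt(g + g*23) = -4*sqrt(g + 23*g) = -4*2*sqrt(6)*sqrt(g) = -8*sqrt(6)*sqrt(g))
(Q(q, 82) - 20572)*(-20732 + Z(19)) = (2*82/(-8 - 110) - 20572)*(-20732 - 8*sqrt(6)*sqrt(19)) = (2*82/(-118) - 20572)*(-20732 - 8*sqrt(114)) = (2*82*(-1/118) - 20572)*(-20732 - 8*sqrt(114)) = (-82/59 - 20572)*(-20732 - 8*sqrt(114)) = -1213830*(-20732 - 8*sqrt(114))/59 = 25165123560/59 + 9710640*sqrt(114)/59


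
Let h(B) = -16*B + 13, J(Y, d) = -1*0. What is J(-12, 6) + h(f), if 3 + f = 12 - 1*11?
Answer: 45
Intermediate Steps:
J(Y, d) = 0
f = -2 (f = -3 + (12 - 1*11) = -3 + (12 - 11) = -3 + 1 = -2)
h(B) = 13 - 16*B
J(-12, 6) + h(f) = 0 + (13 - 16*(-2)) = 0 + (13 + 32) = 0 + 45 = 45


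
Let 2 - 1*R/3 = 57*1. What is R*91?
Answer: -15015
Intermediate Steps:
R = -165 (R = 6 - 171 = -165)
R*91 = -165*91 = -15015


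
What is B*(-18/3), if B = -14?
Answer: 84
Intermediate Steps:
B*(-18/3) = -(-42)*6/3 = -(-42)*6*(⅓) = -(-42)*2 = -14*(-6) = 84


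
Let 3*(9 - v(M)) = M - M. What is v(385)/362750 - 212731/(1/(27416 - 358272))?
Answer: 25531552136234009/362750 ≈ 7.0383e+10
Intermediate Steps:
v(M) = 9 (v(M) = 9 - (M - M)/3 = 9 - ⅓*0 = 9 + 0 = 9)
v(385)/362750 - 212731/(1/(27416 - 358272)) = 9/362750 - 212731/(1/(27416 - 358272)) = 9*(1/362750) - 212731/(1/(-330856)) = 9/362750 - 212731/(-1/330856) = 9/362750 - 212731*(-330856) = 9/362750 + 70383327736 = 25531552136234009/362750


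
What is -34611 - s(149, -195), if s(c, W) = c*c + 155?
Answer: -56967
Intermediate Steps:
s(c, W) = 155 + c² (s(c, W) = c² + 155 = 155 + c²)
-34611 - s(149, -195) = -34611 - (155 + 149²) = -34611 - (155 + 22201) = -34611 - 1*22356 = -34611 - 22356 = -56967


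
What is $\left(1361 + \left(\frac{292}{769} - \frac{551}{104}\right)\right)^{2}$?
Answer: $\frac{11762266862380225}{6396160576} \approx 1.839 \cdot 10^{6}$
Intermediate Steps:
$\left(1361 + \left(\frac{292}{769} - \frac{551}{104}\right)\right)^{2} = \left(1361 - \frac{393351}{79976}\right)^{2} = \left(\frac{108453985}{79976}\right)^{2} = \frac{11762266862380225}{6396160576}$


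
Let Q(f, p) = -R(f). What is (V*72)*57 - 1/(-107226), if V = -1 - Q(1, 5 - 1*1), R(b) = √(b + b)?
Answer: -440055503/107226 + 4104*√2 ≈ 1699.9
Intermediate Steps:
R(b) = √2*√b (R(b) = √(2*b) = √2*√b)
Q(f, p) = -√2*√f
V = -1 + √2 (V = -1 - (-1)*√2*√1 = -1 - (-1)*√2 = -1 + √2 ≈ 0.41421)
(V*72)*57 - 1/(-107226) = ((-1 + √2)*72)*57 - 1/(-107226) = (-72 + 72*√2)*57 - 1*(-1/107226) = (-4104 + 4104*√2) + 1/107226 = -440055503/107226 + 4104*√2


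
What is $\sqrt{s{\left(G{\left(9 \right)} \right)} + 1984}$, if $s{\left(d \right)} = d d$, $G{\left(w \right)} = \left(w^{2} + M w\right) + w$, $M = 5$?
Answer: $\sqrt{20209} \approx 142.16$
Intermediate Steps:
$G{\left(w \right)} = w^{2} + 6 w$ ($G{\left(w \right)} = \left(w^{2} + 5 w\right) + w = w^{2} + 6 w$)
$s{\left(d \right)} = d^{2}$
$\sqrt{s{\left(G{\left(9 \right)} \right)} + 1984} = \sqrt{\left(9 \left(6 + 9\right)\right)^{2} + 1984} = \sqrt{\left(9 \cdot 15\right)^{2} + 1984} = \sqrt{135^{2} + 1984} = \sqrt{18225 + 1984} = \sqrt{20209}$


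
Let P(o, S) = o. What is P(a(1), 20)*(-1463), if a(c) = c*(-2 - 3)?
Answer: 7315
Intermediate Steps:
a(c) = -5*c (a(c) = c*(-5) = -5*c)
P(a(1), 20)*(-1463) = -5*1*(-1463) = -5*(-1463) = 7315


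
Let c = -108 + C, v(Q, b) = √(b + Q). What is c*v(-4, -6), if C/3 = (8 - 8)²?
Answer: -108*I*√10 ≈ -341.53*I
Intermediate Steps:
C = 0 (C = 3*(8 - 8)² = 3*0² = 3*0 = 0)
v(Q, b) = √(Q + b)
c = -108 (c = -108 + 0 = -108)
c*v(-4, -6) = -108*√(-4 - 6) = -108*I*√10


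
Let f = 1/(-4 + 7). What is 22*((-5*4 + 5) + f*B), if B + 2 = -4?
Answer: -374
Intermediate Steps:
B = -6 (B = -2 - 4 = -6)
f = ⅓ (f = 1/3 = ⅓ ≈ 0.33333)
22*((-5*4 + 5) + f*B) = 22*((-5*4 + 5) + (⅓)*(-6)) = 22*((-20 + 5) - 2) = 22*(-15 - 2) = 22*(-17) = -374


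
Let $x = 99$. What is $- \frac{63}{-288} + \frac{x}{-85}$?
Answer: $- \frac{2573}{2720} \approx -0.94596$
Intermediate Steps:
$- \frac{63}{-288} + \frac{x}{-85} = - \frac{63}{-288} + \frac{99}{-85} = \left(-63\right) \left(- \frac{1}{288}\right) + 99 \left(- \frac{1}{85}\right) = \frac{7}{32} - \frac{99}{85} = - \frac{2573}{2720}$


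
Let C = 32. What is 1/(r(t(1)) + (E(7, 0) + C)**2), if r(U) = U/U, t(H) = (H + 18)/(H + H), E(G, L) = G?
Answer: 1/1522 ≈ 0.00065703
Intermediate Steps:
t(H) = (18 + H)/(2*H) (t(H) = (18 + H)/((2*H)) = (18 + H)*(1/(2*H)) = (18 + H)/(2*H))
r(U) = 1
1/(r(t(1)) + (E(7, 0) + C)**2) = 1/(1 + (7 + 32)**2) = 1/(1 + 39**2) = 1/(1 + 1521) = 1/1522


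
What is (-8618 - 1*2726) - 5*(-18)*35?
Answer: -8194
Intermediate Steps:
(-8618 - 1*2726) - 5*(-18)*35 = (-8618 - 2726) - (-90)*35 = -11344 - 1*(-3150) = -11344 + 3150 = -8194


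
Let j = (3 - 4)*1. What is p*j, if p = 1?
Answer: -1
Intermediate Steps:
j = -1 (j = -1*1 = -1)
p*j = 1*(-1) = -1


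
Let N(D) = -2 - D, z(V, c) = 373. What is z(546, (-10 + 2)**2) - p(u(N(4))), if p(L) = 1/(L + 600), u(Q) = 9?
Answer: 227156/609 ≈ 373.00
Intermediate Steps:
p(L) = 1/(600 + L)
z(546, (-10 + 2)**2) - p(u(N(4))) = 373 - 1/(600 + 9) = 373 - 1/609 = 227156/609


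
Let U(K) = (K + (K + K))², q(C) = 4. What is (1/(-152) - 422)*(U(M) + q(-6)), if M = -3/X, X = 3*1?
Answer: -833885/152 ≈ -5486.1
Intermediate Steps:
X = 3
M = -1 (M = -3/3 = -3*⅓ = -1)
U(K) = 9*K² (U(K) = (K + 2*K)² = (3*K)² = 9*K²)
(1/(-152) - 422)*(U(M) + q(-6)) = (1/(-152) - 422)*(9*(-1)² + 4) = (-1/152 - 422)*(9*1 + 4) = -64145*(9 + 4)/152 = -64145/152*13 = -833885/152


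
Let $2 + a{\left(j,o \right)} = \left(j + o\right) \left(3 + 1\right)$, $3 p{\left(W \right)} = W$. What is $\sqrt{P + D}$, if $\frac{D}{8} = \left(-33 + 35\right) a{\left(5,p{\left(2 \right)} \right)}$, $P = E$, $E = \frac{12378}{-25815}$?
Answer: $\frac{\sqrt{220041432330}}{25815} \approx 18.171$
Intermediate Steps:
$p{\left(W \right)} = \frac{W}{3}$
$a{\left(j,o \right)} = -2 + 4 j + 4 o$ ($a{\left(j,o \right)} = -2 + \left(j + o\right) \left(3 + 1\right) = -2 + \left(j + o\right) 4 = -2 + \left(4 j + 4 o\right) = -2 + 4 j + 4 o$)
$E = - \frac{4126}{8605}$ ($E = 12378 \left(- \frac{1}{25815}\right) = - \frac{4126}{8605} \approx -0.47949$)
$P = - \frac{4126}{8605} \approx -0.47949$
$D = \frac{992}{3}$ ($D = 8 \left(-33 + 35\right) \left(-2 + 4 \cdot 5 + 4 \cdot \frac{1}{3} \cdot 2\right) = 8 \cdot 2 \left(-2 + 20 + 4 \cdot \frac{2}{3}\right) = 8 \cdot 2 \left(-2 + 20 + \frac{8}{3}\right) = 8 \cdot 2 \cdot \frac{62}{3} = 8 \cdot \frac{124}{3} = \frac{992}{3} \approx 330.67$)
$\sqrt{P + D} = \sqrt{- \frac{4126}{8605} + \frac{992}{3}} = \sqrt{\frac{8523782}{25815}} = \frac{\sqrt{220041432330}}{25815}$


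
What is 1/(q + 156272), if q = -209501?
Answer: -1/53229 ≈ -1.8787e-5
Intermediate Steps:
1/(q + 156272) = 1/(-209501 + 156272) = 1/(-53229) = -1/53229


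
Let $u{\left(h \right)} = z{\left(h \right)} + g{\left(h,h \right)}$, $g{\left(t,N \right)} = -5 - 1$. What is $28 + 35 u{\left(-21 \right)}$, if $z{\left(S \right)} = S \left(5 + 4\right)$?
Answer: $-6797$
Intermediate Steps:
$g{\left(t,N \right)} = -6$ ($g{\left(t,N \right)} = -5 - 1 = -6$)
$z{\left(S \right)} = 9 S$ ($z{\left(S \right)} = S 9 = 9 S$)
$u{\left(h \right)} = -6 + 9 h$ ($u{\left(h \right)} = 9 h - 6 = -6 + 9 h$)
$28 + 35 u{\left(-21 \right)} = 28 + 35 \left(-6 + 9 \left(-21\right)\right) = 28 + 35 \left(-6 - 189\right) = 28 + 35 \left(-195\right) = 28 - 6825 = -6797$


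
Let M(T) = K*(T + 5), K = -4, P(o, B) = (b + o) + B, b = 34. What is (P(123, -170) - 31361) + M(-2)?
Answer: -31386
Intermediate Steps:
P(o, B) = 34 + B + o (P(o, B) = (34 + o) + B = 34 + B + o)
M(T) = -20 - 4*T (M(T) = -4*(T + 5) = -4*(5 + T) = -20 - 4*T)
(P(123, -170) - 31361) + M(-2) = ((34 - 170 + 123) - 31361) + (-20 - 4*(-2)) = (-13 - 31361) + (-20 + 8) = -31374 - 12 = -31386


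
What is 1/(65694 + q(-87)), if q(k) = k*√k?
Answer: 21898/1438786713 + 29*I*√87/1438786713 ≈ 1.522e-5 + 1.88e-7*I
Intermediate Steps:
q(k) = k^(3/2)
1/(65694 + q(-87)) = 1/(65694 + (-87)^(3/2)) = 1/(65694 - 87*I*√87)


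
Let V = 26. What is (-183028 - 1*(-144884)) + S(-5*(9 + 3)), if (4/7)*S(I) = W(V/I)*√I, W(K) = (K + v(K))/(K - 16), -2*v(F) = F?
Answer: -38144 + 91*I*√15/1972 ≈ -38144.0 + 0.17872*I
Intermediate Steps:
v(F) = -F/2
W(K) = K/(2*(-16 + K)) (W(K) = (K - K/2)/(K - 16) = (K/2)/(-16 + K) = K/(2*(-16 + K)))
S(I) = 91/(4*√I*(-16 + 26/I)) (S(I) = 7*(((26/I)/(2*(-16 + 26/I)))*√I)/4 = 7*((13/(I*(-16 + 26/I)))*√I)/4 = 7*(13/(√I*(-16 + 26/I)))/4 = 91/(4*√I*(-16 + 26/I)))
(-183028 - 1*(-144884)) + S(-5*(9 + 3)) = (-183028 - 1*(-144884)) - 91*√(-5*(9 + 3))/(-104 + 64*(-5*(9 + 3))) = (-183028 + 144884) - 91*√(-5*12)/(-104 + 64*(-5*12)) = -38144 - 91*√(-60)/(-104 + 64*(-60)) = -38144 - 91*2*I*√15/(-104 - 3840) = -38144 - 91*2*I*√15/(-3944) = -38144 - 91*2*I*√15*(-1/3944) = -38144 + 91*I*√15/1972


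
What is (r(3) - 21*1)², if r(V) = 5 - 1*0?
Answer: 256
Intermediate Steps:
r(V) = 5 (r(V) = 5 + 0 = 5)
(r(3) - 21*1)² = (5 - 21*1)² = (5 - 21)² = (-16)² = 256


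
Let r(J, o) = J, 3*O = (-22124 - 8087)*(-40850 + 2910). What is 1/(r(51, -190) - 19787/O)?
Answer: 1146205340/58456412979 ≈ 0.019608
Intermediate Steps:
O = 1146205340/3 (O = ((-22124 - 8087)*(-40850 + 2910))/3 = (-30211*(-37940))/3 = (1/3)*1146205340 = 1146205340/3 ≈ 3.8207e+8)
1/(r(51, -190) - 19787/O) = 1/(51 - 19787/1146205340/3) = 1/(51 - 19787*3/1146205340) = 1/(51 - 59361/1146205340) = 1/(58456412979/1146205340) = 1146205340/58456412979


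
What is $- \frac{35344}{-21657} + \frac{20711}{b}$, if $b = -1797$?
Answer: $- \frac{42780551}{4324181} \approx -9.8933$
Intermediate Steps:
$- \frac{35344}{-21657} + \frac{20711}{b} = - \frac{35344}{-21657} + \frac{20711}{-1797} = \left(-35344\right) \left(- \frac{1}{21657}\right) + 20711 \left(- \frac{1}{1797}\right) = \frac{35344}{21657} - \frac{20711}{1797} = - \frac{42780551}{4324181}$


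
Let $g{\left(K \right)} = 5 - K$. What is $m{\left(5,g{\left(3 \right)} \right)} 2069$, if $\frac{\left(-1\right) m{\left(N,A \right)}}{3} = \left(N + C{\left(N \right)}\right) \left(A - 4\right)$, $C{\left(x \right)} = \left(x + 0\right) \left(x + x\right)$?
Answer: $682770$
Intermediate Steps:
$C{\left(x \right)} = 2 x^{2}$ ($C{\left(x \right)} = x 2 x = 2 x^{2}$)
$m{\left(N,A \right)} = - 3 \left(-4 + A\right) \left(N + 2 N^{2}\right)$ ($m{\left(N,A \right)} = - 3 \left(N + 2 N^{2}\right) \left(A - 4\right) = - 3 \left(N + 2 N^{2}\right) \left(-4 + A\right) = - 3 \left(-4 + A\right) \left(N + 2 N^{2}\right)$)
$m{\left(5,g{\left(3 \right)} \right)} 2069 = 3 \cdot 5 \left(4 - \left(5 - 3\right) + 8 \cdot 5 - 2 \left(5 - 3\right) 5\right) 2069 = 3 \cdot 5 \left(4 - \left(5 - 3\right) + 40 - 2 \left(5 - 3\right) 5\right) 2069 = 3 \cdot 5 \left(4 - 2 + 40 - 4 \cdot 5\right) 2069 = 3 \cdot 5 \left(4 - 2 + 40 - 20\right) 2069 = 3 \cdot 5 \cdot 22 \cdot 2069 = 330 \cdot 2069 = 682770$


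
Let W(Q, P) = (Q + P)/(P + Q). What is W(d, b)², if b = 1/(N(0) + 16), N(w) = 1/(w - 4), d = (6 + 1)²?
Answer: 1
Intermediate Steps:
d = 49 (d = 7² = 49)
N(w) = 1/(-4 + w)
b = 4/63 (b = 1/(1/(-4 + 0) + 16) = 1/(1/(-4) + 16) = 1/(-¼ + 16) = 1/(63/4) = 4/63 ≈ 0.063492)
W(Q, P) = 1 (W(Q, P) = (P + Q)/(P + Q) = 1)
W(d, b)² = 1² = 1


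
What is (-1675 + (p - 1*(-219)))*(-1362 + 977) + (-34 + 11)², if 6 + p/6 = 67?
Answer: 420179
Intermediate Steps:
p = 366 (p = -36 + 6*67 = -36 + 402 = 366)
(-1675 + (p - 1*(-219)))*(-1362 + 977) + (-34 + 11)² = (-1675 + (366 - 1*(-219)))*(-1362 + 977) + (-34 + 11)² = (-1675 + (366 + 219))*(-385) + (-23)² = (-1675 + 585)*(-385) + 529 = -1090*(-385) + 529 = 419650 + 529 = 420179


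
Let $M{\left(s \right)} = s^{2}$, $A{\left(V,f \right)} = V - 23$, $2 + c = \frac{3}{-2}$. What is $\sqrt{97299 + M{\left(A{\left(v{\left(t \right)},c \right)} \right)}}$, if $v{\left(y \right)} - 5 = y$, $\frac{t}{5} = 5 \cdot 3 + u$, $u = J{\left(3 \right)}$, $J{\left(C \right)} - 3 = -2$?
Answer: $\sqrt{101143} \approx 318.03$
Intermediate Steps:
$J{\left(C \right)} = 1$ ($J{\left(C \right)} = 3 - 2 = 1$)
$u = 1$
$t = 80$ ($t = 5 \left(5 \cdot 3 + 1\right) = 5 \left(15 + 1\right) = 5 \cdot 16 = 80$)
$v{\left(y \right)} = 5 + y$
$c = - \frac{7}{2}$ ($c = -2 + \frac{3}{-2} = -2 + 3 \left(- \frac{1}{2}\right) = -2 - \frac{3}{2} = - \frac{7}{2} \approx -3.5$)
$A{\left(V,f \right)} = -23 + V$
$\sqrt{97299 + M{\left(A{\left(v{\left(t \right)},c \right)} \right)}} = \sqrt{97299 + \left(-23 + \left(5 + 80\right)\right)^{2}} = \sqrt{97299 + \left(-23 + 85\right)^{2}} = \sqrt{97299 + 62^{2}} = \sqrt{97299 + 3844} = \sqrt{101143}$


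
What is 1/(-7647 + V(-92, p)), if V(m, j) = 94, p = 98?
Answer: -1/7553 ≈ -0.00013240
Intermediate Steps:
1/(-7647 + V(-92, p)) = 1/(-7647 + 94) = 1/(-7553) = -1/7553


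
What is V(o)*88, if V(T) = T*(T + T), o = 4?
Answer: 2816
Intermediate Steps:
V(T) = 2*T**2 (V(T) = T*(2*T) = 2*T**2)
V(o)*88 = (2*4**2)*88 = (2*16)*88 = 32*88 = 2816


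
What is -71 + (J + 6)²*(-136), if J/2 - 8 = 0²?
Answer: -65895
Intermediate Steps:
J = 16 (J = 16 + 2*0² = 16 + 2*0 = 16 + 0 = 16)
-71 + (J + 6)²*(-136) = -71 + (16 + 6)²*(-136) = -71 + 22²*(-136) = -71 + 484*(-136) = -71 - 65824 = -65895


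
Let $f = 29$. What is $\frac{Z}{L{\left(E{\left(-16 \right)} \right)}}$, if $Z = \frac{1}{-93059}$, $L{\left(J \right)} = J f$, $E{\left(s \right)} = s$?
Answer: $\frac{1}{43179376} \approx 2.3159 \cdot 10^{-8}$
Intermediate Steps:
$L{\left(J \right)} = 29 J$ ($L{\left(J \right)} = J 29 = 29 J$)
$Z = - \frac{1}{93059} \approx -1.0746 \cdot 10^{-5}$
$\frac{Z}{L{\left(E{\left(-16 \right)} \right)}} = - \frac{1}{93059 \cdot 29 \left(-16\right)} = - \frac{1}{93059 \left(-464\right)} = \left(- \frac{1}{93059}\right) \left(- \frac{1}{464}\right) = \frac{1}{43179376}$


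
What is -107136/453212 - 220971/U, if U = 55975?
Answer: -26535911613/6342135425 ≈ -4.1841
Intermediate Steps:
-107136/453212 - 220971/U = -107136/453212 - 220971/55975 = -107136*1/453212 - 220971*1/55975 = -26784/113303 - 220971/55975 = -26535911613/6342135425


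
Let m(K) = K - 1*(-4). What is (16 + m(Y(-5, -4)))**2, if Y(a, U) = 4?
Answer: 576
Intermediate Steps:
m(K) = 4 + K (m(K) = K + 4 = 4 + K)
(16 + m(Y(-5, -4)))**2 = (16 + (4 + 4))**2 = (16 + 8)**2 = 24**2 = 576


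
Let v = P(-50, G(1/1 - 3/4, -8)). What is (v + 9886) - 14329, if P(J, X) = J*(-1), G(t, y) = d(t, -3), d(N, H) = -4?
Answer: -4393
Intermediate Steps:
G(t, y) = -4
P(J, X) = -J
v = 50 (v = -1*(-50) = 50)
(v + 9886) - 14329 = (50 + 9886) - 14329 = 9936 - 14329 = -4393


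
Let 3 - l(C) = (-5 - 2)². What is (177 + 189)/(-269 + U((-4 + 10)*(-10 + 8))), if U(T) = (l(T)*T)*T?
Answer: -6/113 ≈ -0.053097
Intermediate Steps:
l(C) = -46 (l(C) = 3 - (-5 - 2)² = 3 - 1*(-7)² = 3 - 1*49 = 3 - 49 = -46)
U(T) = -46*T² (U(T) = (-46*T)*T = -46*T²)
(177 + 189)/(-269 + U((-4 + 10)*(-10 + 8))) = (177 + 189)/(-269 - 46*(-10 + 8)²*(-4 + 10)²) = 366/(-269 - 46*(6*(-2))²) = 366/(-269 - 46*(-12)²) = 366/(-269 - 46*144) = 366/(-269 - 6624) = 366/(-6893) = 366*(-1/6893) = -6/113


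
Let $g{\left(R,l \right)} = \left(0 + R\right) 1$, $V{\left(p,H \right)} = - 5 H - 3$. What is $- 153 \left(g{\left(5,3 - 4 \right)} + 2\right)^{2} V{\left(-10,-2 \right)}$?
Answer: $-52479$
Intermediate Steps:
$V{\left(p,H \right)} = -3 - 5 H$
$g{\left(R,l \right)} = R$ ($g{\left(R,l \right)} = R 1 = R$)
$- 153 \left(g{\left(5,3 - 4 \right)} + 2\right)^{2} V{\left(-10,-2 \right)} = - 153 \left(5 + 2\right)^{2} \left(-3 - -10\right) = - 153 \cdot 7^{2} \left(-3 + 10\right) = \left(-153\right) 49 \cdot 7 = \left(-7497\right) 7 = -52479$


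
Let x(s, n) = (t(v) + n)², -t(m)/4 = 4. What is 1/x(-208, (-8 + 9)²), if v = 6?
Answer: 1/225 ≈ 0.0044444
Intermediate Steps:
t(m) = -16 (t(m) = -4*4 = -16)
x(s, n) = (-16 + n)²
1/x(-208, (-8 + 9)²) = 1/((-16 + (-8 + 9)²)²) = 1/((-16 + 1²)²) = 1/((-16 + 1)²) = 1/((-15)²) = 1/225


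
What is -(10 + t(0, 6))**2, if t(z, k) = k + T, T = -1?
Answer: -225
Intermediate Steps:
t(z, k) = -1 + k (t(z, k) = k - 1 = -1 + k)
-(10 + t(0, 6))**2 = -(10 + (-1 + 6))**2 = -(10 + 5)**2 = -1*15**2 = -1*225 = -225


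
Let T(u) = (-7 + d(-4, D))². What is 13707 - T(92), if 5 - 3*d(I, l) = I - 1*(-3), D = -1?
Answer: 13682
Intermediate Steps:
d(I, l) = ⅔ - I/3 (d(I, l) = 5/3 - (I - 1*(-3))/3 = 5/3 - (I + 3)/3 = 5/3 - (3 + I)/3 = 5/3 + (-1 - I/3) = ⅔ - I/3)
T(u) = 25 (T(u) = (-7 + (⅔ - ⅓*(-4)))² = (-7 + (⅔ + 4/3))² = (-7 + 2)² = (-5)² = 25)
13707 - T(92) = 13707 - 1*25 = 13707 - 25 = 13682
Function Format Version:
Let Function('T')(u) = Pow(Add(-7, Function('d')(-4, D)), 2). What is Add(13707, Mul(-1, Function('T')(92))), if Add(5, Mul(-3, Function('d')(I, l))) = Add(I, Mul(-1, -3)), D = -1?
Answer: 13682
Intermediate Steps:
Function('d')(I, l) = Add(Rational(2, 3), Mul(Rational(-1, 3), I)) (Function('d')(I, l) = Add(Rational(5, 3), Mul(Rational(-1, 3), Add(I, Mul(-1, -3)))) = Add(Rational(5, 3), Mul(Rational(-1, 3), Add(I, 3))) = Add(Rational(5, 3), Mul(Rational(-1, 3), Add(3, I))) = Add(Rational(5, 3), Add(-1, Mul(Rational(-1, 3), I))) = Add(Rational(2, 3), Mul(Rational(-1, 3), I)))
Function('T')(u) = 25 (Function('T')(u) = Pow(Add(-7, Add(Rational(2, 3), Mul(Rational(-1, 3), -4))), 2) = Pow(Add(-7, Add(Rational(2, 3), Rational(4, 3))), 2) = Pow(Add(-7, 2), 2) = Pow(-5, 2) = 25)
Add(13707, Mul(-1, Function('T')(92))) = Add(13707, Mul(-1, 25)) = Add(13707, -25) = 13682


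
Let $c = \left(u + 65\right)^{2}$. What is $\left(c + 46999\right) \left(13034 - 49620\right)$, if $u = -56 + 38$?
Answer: $-1800323888$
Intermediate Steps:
$u = -18$
$c = 2209$ ($c = \left(-18 + 65\right)^{2} = 47^{2} = 2209$)
$\left(c + 46999\right) \left(13034 - 49620\right) = \left(2209 + 46999\right) \left(13034 - 49620\right) = 49208 \left(-36586\right) = -1800323888$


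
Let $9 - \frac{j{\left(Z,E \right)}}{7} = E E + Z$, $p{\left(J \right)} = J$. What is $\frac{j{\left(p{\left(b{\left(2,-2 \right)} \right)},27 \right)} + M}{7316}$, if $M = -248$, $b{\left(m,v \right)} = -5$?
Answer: $- \frac{5253}{7316} \approx -0.71802$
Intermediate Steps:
$j{\left(Z,E \right)} = 63 - 7 Z - 7 E^{2}$ ($j{\left(Z,E \right)} = 63 - 7 \left(E E + Z\right) = 63 - 7 \left(E^{2} + Z\right) = 63 - 7 \left(Z + E^{2}\right) = 63 - \left(7 Z + 7 E^{2}\right) = 63 - 7 Z - 7 E^{2}$)
$\frac{j{\left(p{\left(b{\left(2,-2 \right)} \right)},27 \right)} + M}{7316} = \frac{\left(63 - -35 - 7 \cdot 27^{2}\right) - 248}{7316} = \left(\left(63 + 35 - 5103\right) - 248\right) \frac{1}{7316} = \left(-5005 - 248\right) \frac{1}{7316} = \left(-5253\right) \frac{1}{7316} = - \frac{5253}{7316}$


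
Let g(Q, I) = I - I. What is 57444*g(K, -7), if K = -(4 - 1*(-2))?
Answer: 0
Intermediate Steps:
K = -6 (K = -(4 + 2) = -1*6 = -6)
g(Q, I) = 0
57444*g(K, -7) = 57444*0 = 0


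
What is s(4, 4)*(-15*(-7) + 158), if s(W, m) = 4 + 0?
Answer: 1052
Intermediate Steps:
s(W, m) = 4
s(4, 4)*(-15*(-7) + 158) = 4*(-15*(-7) + 158) = 4*(105 + 158) = 4*263 = 1052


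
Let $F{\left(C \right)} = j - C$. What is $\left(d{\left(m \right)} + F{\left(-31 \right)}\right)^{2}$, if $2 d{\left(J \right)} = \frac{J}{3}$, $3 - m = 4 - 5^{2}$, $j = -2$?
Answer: $1089$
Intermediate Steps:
$F{\left(C \right)} = -2 - C$
$m = 24$ ($m = 3 - \left(4 - 5^{2}\right) = 3 - \left(4 - 25\right) = 3 - -21 = 3 + 21 = 24$)
$d{\left(J \right)} = \frac{J}{6}$ ($d{\left(J \right)} = \frac{J \frac{1}{3}}{2} = \frac{\frac{1}{3} J}{2} = \frac{J}{6}$)
$\left(d{\left(m \right)} + F{\left(-31 \right)}\right)^{2} = \left(\frac{1}{6} \cdot 24 - -29\right)^{2} = \left(4 + \left(-2 + 31\right)\right)^{2} = \left(4 + 29\right)^{2} = 33^{2} = 1089$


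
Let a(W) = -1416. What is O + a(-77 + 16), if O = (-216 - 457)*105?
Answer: -72081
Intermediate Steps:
O = -70665 (O = -673*105 = -70665)
O + a(-77 + 16) = -70665 - 1416 = -72081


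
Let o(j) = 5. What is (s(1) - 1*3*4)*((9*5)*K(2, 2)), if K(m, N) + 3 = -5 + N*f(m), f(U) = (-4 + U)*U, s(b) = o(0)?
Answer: 5040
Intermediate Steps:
s(b) = 5
f(U) = U*(-4 + U)
K(m, N) = -8 + N*m*(-4 + m) (K(m, N) = -3 + (-5 + N*(m*(-4 + m))) = -3 + (-5 + N*m*(-4 + m)) = -8 + N*m*(-4 + m))
(s(1) - 1*3*4)*((9*5)*K(2, 2)) = (5 - 1*3*4)*((9*5)*(-8 + 2*2*(-4 + 2))) = (5 - 3*4)*(45*(-8 + 2*2*(-2))) = (5 - 12)*(45*(-8 - 8)) = -315*(-16) = -7*(-720) = 5040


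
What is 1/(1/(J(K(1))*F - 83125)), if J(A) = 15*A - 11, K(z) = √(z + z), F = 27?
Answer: -83422 + 405*√2 ≈ -82849.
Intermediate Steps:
K(z) = √2*√z (K(z) = √(2*z) = √2*√z)
J(A) = -11 + 15*A
1/(1/(J(K(1))*F - 83125)) = 1/(1/((-11 + 15*(√2*√1))*27 - 83125)) = 1/(1/((-11 + 15*(√2*1))*27 - 83125)) = 1/(1/((-11 + 15*√2)*27 - 83125)) = 1/(1/((-297 + 405*√2) - 83125)) = 1/(1/(-83422 + 405*√2)) = -83422 + 405*√2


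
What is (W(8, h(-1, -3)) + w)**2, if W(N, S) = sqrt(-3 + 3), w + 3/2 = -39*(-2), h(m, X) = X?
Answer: 23409/4 ≈ 5852.3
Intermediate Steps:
w = 153/2 (w = -3/2 - 39*(-2) = -3/2 + 78 = 153/2 ≈ 76.500)
W(N, S) = 0 (W(N, S) = sqrt(0) = 0)
(W(8, h(-1, -3)) + w)**2 = (0 + 153/2)**2 = (153/2)**2 = 23409/4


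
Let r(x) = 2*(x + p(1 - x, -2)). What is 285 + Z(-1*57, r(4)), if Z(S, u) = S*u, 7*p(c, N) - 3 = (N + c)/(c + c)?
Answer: -1634/7 ≈ -233.43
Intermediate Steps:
p(c, N) = 3/7 + (N + c)/(14*c) (p(c, N) = 3/7 + ((N + c)/(c + c))/7 = 3/7 + ((N + c)/((2*c)))/7 = 3/7 + ((N + c)*(1/(2*c)))/7 = 3/7 + ((N + c)/(2*c))/7 = 3/7 + (N + c)/(14*c))
r(x) = 2*x + (5 - 7*x)/(7*(1 - x)) (r(x) = 2*(x + (-2 + 7*(1 - x))/(14*(1 - x))) = 2*(x + (-2 + (7 - 7*x))/(14*(1 - x))) = 2*(x + (5 - 7*x)/(14*(1 - x))) = 2*x + (5 - 7*x)/(7*(1 - x)))
285 + Z(-1*57, r(4)) = 285 + (-1*57)*((-5/7 - 1*4 + 2*4²)/(-1 + 4)) = 285 - 57*(-5/7 - 4 + 2*16)/3 = 285 - 19*(-5/7 - 4 + 32) = 285 - 19*191/7 = 285 - 57*191/21 = 285 - 3629/7 = -1634/7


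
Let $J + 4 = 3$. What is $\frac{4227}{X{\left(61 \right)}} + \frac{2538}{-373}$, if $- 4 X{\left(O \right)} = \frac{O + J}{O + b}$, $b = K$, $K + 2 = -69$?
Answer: $\frac{1048576}{373} \approx 2811.2$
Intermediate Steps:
$K = -71$ ($K = -2 - 69 = -71$)
$J = -1$ ($J = -4 + 3 = -1$)
$b = -71$
$X{\left(O \right)} = - \frac{-1 + O}{4 \left(-71 + O\right)}$ ($X{\left(O \right)} = - \frac{\left(O - 1\right) \frac{1}{O - 71}}{4} = - \frac{\left(-1 + O\right) \frac{1}{-71 + O}}{4} = - \frac{\frac{1}{-71 + O} \left(-1 + O\right)}{4} = - \frac{-1 + O}{4 \left(-71 + O\right)}$)
$\frac{4227}{X{\left(61 \right)}} + \frac{2538}{-373} = \frac{4227}{\frac{1}{4} \frac{1}{-71 + 61} \left(1 - 61\right)} + \frac{2538}{-373} = \frac{4227}{\frac{1}{4} \frac{1}{-10} \left(1 - 61\right)} + 2538 \left(- \frac{1}{373}\right) = \frac{4227}{\frac{1}{4} \left(- \frac{1}{10}\right) \left(-60\right)} - \frac{2538}{373} = \frac{4227}{\frac{3}{2}} - \frac{2538}{373} = 4227 \cdot \frac{2}{3} - \frac{2538}{373} = 2818 - \frac{2538}{373} = \frac{1048576}{373}$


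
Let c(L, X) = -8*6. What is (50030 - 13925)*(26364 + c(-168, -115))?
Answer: 950139180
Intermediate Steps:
c(L, X) = -48
(50030 - 13925)*(26364 + c(-168, -115)) = (50030 - 13925)*(26364 - 48) = 36105*26316 = 950139180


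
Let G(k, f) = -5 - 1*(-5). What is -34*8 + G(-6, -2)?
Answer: -272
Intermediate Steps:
G(k, f) = 0 (G(k, f) = -5 + 5 = 0)
-34*8 + G(-6, -2) = -34*8 + 0 = -272 + 0 = -272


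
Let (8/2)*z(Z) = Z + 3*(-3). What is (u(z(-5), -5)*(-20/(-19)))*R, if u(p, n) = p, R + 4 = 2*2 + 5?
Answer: -350/19 ≈ -18.421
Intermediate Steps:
R = 5 (R = -4 + (2*2 + 5) = -4 + (4 + 5) = -4 + 9 = 5)
z(Z) = -9/4 + Z/4 (z(Z) = (Z + 3*(-3))/4 = (Z - 9)/4 = (-9 + Z)/4 = -9/4 + Z/4)
(u(z(-5), -5)*(-20/(-19)))*R = ((-9/4 + (¼)*(-5))*(-20/(-19)))*5 = ((-9/4 - 5/4)*(-20*(-1/19)))*5 = -7/2*20/19*5 = -70/19*5 = -350/19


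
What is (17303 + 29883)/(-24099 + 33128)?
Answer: 47186/9029 ≈ 5.2261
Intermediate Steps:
(17303 + 29883)/(-24099 + 33128) = 47186/9029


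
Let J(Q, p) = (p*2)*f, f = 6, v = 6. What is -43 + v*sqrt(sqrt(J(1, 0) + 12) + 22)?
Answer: -43 + 6*sqrt(22 + 2*sqrt(3)) ≈ -12.723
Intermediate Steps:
J(Q, p) = 12*p (J(Q, p) = (p*2)*6 = (2*p)*6 = 12*p)
-43 + v*sqrt(sqrt(J(1, 0) + 12) + 22) = -43 + 6*sqrt(sqrt(12*0 + 12) + 22) = -43 + 6*sqrt(sqrt(0 + 12) + 22) = -43 + 6*sqrt(sqrt(12) + 22) = -43 + 6*sqrt(2*sqrt(3) + 22) = -43 + 6*sqrt(22 + 2*sqrt(3))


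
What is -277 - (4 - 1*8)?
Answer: -273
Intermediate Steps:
-277 - (4 - 1*8) = -277 - (4 - 8) = -277 - 1*(-4) = -277 + 4 = -273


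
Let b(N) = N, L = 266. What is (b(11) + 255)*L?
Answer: 70756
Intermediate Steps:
(b(11) + 255)*L = (11 + 255)*266 = 266*266 = 70756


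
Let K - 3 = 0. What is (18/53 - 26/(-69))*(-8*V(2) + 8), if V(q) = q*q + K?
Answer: -41920/1219 ≈ -34.389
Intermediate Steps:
K = 3 (K = 3 + 0 = 3)
V(q) = 3 + q² (V(q) = q*q + 3 = q² + 3 = 3 + q²)
(18/53 - 26/(-69))*(-8*V(2) + 8) = (18/53 - 26/(-69))*(-8*(3 + 2²) + 8) = (18*(1/53) - 26*(-1/69))*(-8*(3 + 4) + 8) = (18/53 + 26/69)*(-8*7 + 8) = 2620*(-56 + 8)/3657 = (2620/3657)*(-48) = -41920/1219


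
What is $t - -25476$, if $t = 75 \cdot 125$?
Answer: $34851$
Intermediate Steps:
$t = 9375$
$t - -25476 = 9375 - -25476 = 9375 + 25476 = 34851$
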